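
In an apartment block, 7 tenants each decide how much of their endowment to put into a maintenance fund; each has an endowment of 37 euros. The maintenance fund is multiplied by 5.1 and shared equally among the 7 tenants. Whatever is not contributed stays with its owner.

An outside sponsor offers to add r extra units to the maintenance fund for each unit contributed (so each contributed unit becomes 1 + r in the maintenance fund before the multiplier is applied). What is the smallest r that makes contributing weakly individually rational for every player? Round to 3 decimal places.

With matching at rate r, one contributed unit becomes (1 + r) in the maintenance fund and returns 5.1 × (1 + r) / 7 to the contributor.
Setting this equal to 1: 1 + r = 7/5.1 = 1.3725.
So the minimum matching rate is r = 1.3725 − 1 = 0.373.

0.373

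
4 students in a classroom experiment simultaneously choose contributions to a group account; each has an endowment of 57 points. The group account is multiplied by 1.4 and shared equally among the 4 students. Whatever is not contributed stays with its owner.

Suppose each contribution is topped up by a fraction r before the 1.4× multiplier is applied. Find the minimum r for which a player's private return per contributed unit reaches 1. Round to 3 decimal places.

With matching at rate r, one contributed unit becomes (1 + r) in the group account and returns 1.4 × (1 + r) / 4 to the contributor.
Setting this equal to 1: 1 + r = 4/1.4 = 2.8571.
So the minimum matching rate is r = 2.8571 − 1 = 1.857.

1.857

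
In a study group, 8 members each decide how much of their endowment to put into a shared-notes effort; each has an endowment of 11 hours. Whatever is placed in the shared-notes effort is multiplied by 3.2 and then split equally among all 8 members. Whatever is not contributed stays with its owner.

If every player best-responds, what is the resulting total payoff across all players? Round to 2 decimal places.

Each contributed unit returns 3.2/8 = 0.4000 to its contributor — below 1 — so contributing 0 is dominant for every player. At the Nash equilibrium everyone keeps their 11, and the group total is 8 × 11 = 88.

88.00 hours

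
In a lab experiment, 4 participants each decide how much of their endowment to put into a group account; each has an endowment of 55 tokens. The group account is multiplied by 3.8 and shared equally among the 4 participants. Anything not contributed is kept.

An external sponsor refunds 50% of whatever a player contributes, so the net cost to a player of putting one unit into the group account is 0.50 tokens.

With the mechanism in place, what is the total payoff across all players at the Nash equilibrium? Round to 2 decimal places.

With the mechanism, a contributed unit returns (3.8/4) / 0.50 = 1.9000 per unit of net cost to the contributor — now above 1 — so contributing fully is weakly dominant for every player.
At the Nash equilibrium everyone contributes 55. Group total payoff = 4 × (55 × 0.50 + 3.8 × 55) = 946.00.

946.00 tokens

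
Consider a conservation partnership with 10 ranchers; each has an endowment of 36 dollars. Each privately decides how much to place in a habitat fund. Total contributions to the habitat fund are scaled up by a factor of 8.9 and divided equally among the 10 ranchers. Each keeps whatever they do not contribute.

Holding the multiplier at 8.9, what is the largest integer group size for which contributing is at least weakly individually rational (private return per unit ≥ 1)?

8

Private return per unit is 8.9/(group size), which is ≥ 1 whenever the group size is ≤ 8.9.
The largest such integer is 8.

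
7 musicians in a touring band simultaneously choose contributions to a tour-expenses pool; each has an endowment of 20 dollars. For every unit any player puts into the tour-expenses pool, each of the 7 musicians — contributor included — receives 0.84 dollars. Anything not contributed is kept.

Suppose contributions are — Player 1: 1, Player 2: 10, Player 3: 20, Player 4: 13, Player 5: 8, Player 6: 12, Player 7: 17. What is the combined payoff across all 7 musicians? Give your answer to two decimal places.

Total contributed: 1 + 10 + 20 + 13 + 8 + 12 + 17 = 81; total kept: 7 × 20 − 81 = 59.
The tour-expenses pool pays out 0.84 × 7 × 81 = 476.28 in aggregate.
Group total = 59 + 476.28 = 535.28.

535.28 dollars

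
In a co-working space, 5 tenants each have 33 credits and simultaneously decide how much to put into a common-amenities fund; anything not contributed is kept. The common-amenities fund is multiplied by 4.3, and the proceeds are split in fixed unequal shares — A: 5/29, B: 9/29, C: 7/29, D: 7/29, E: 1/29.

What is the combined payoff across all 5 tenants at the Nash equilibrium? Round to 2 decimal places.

For player j, contributing a unit is worthwhile iff 4.3 × (j's share) ≥ 1, i.e. iff j's share is at least 0.2326.
B, C and D are above the threshold, contributing 33 each; the remaining 2 contribute 0. Total contributed: 99.
The common-amenities fund pays out 4.3 × 99 = 425.70 in total (split across the unequal shares, but the aggregate is all that matters for the group sum).
The 2 free-riders keep 33 each, adding 66. Group total = 66 + 425.70 = 491.70.

491.70 credits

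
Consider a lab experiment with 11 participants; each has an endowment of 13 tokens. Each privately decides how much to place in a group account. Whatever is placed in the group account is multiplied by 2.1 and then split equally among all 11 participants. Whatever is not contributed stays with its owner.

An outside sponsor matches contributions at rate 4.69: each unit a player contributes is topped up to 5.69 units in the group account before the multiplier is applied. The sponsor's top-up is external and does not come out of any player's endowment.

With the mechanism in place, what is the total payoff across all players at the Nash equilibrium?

With the mechanism, a contributed unit returns 2.1 × 5.69 / 11 = 1.0863 per unit of net cost to the contributor — now above 1 — so contributing fully is weakly dominant for every player.
At the Nash equilibrium everyone contributes 13. Group total payoff = 2.1 × 5.69 × 143 = 1708.71.

1708.71 tokens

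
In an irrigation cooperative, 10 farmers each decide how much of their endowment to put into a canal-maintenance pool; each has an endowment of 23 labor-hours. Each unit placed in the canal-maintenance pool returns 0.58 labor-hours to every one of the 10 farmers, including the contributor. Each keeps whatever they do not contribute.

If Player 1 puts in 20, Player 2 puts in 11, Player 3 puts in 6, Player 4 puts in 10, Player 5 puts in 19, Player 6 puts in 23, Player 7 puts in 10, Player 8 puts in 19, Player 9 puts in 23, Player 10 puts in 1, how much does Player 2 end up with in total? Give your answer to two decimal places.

94.36 labor-hours

Total contributed: 20 + 11 + 6 + 10 + 19 + 23 + 10 + 19 + 23 + 1 = 142.
Each receives 0.58 × 142 = 82.36 from the canal-maintenance pool.
Player 2 keeps 23 − 11 = 12, so Player 2's payoff is 12 + 82.36 = 94.36.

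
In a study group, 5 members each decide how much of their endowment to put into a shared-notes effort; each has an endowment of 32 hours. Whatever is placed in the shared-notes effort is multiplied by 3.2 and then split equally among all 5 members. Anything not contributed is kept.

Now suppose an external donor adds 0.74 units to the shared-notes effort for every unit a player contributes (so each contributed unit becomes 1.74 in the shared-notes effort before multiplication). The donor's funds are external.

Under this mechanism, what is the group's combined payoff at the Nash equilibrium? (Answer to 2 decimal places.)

The effective private return per unit is now 3.2 × 1.74 / 5 = 1.1136 > 1, so every player's dominant strategy flips to full contribution.
So the Nash equilibrium is full contribution by all 5; the group earns 3.2 × 1.74 × 160 = 890.88.

890.88 hours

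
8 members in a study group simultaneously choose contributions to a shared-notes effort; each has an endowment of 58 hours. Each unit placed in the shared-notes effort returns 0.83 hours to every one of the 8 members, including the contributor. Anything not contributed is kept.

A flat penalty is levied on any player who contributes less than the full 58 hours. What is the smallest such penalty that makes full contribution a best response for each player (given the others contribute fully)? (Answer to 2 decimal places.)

9.86 hours

Given the others contribute fully, the best deviation is to contribute 0 (any partial contribution still incurs the fine and gives up units whose private return 0.83 is below 1).
Deviating from 58 to 0 saves 58 hours but forfeits the deviator's share of the drop in the shared-notes effort: 0.83 × 58 = 48.14.
So the deviation gain is 58 − 48.14 = 9.86, and the fine must be at least 9.86 hours to wipe it out.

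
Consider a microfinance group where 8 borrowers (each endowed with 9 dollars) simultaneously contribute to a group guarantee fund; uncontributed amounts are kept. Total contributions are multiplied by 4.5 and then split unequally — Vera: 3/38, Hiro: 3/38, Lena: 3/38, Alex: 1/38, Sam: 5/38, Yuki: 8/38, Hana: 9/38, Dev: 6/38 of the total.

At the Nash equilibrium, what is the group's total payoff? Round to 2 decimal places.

Each unit j contributes comes back to j as 4.5 × (j's share), so j prefers to contribute only if that share exceeds 1/4.5 = 0.2222; otherwise keeping the unit dominates.
The only share above 0.2222 is Hana's 9/38, contributing 9; the remaining 7 contribute 0. Total contributed: 9.
The group guarantee fund pays out 4.5 × 9 = 40.50 in total (split across the unequal shares, but the aggregate is all that matters for the group sum).
The 7 free-riders keep 9 each, adding 63. Group total = 63 + 40.50 = 103.50.

103.50 dollars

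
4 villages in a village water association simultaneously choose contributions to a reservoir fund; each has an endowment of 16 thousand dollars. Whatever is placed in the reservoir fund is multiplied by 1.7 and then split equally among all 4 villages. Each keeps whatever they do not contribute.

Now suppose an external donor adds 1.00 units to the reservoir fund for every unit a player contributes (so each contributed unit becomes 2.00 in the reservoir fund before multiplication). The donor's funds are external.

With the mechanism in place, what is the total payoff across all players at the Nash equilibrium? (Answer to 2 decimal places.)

64.00 thousand dollars

With the mechanism, a contributed unit returns 1.7 × 2.00 / 4 = 0.8500 per unit of net cost — still below 1 — so contributing 0 remains dominant for every player.
Everyone keeps their endowment and the group total is 4 × 16 = 64.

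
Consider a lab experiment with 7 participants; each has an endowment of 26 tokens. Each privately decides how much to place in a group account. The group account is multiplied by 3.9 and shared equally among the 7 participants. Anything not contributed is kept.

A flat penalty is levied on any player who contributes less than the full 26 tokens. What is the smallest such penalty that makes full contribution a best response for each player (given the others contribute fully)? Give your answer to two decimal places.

Given the others contribute fully, the best deviation is to contribute 0 (any partial contribution still incurs the fine and gives up units whose private return 0.5571 is below 1).
Deviating from 26 to 0 saves 26 tokens but forfeits the deviator's share of the drop in the group account: 3.9/7 × 26 = 14.49.
So the deviation gain is 26 − 14.49 = 11.51, and the fine must be at least 11.51 tokens to wipe it out.

11.51 tokens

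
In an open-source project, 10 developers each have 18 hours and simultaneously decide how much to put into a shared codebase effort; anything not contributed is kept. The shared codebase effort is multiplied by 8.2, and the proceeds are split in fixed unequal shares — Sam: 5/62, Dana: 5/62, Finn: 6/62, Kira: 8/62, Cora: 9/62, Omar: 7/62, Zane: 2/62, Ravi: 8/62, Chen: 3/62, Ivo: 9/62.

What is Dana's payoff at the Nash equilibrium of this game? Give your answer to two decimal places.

65.61 hours

Player j's private return per contributed unit is 8.2 × (j's share). Contributing is weakly dominant for j when that share is at least 1/8.2 = 0.1220, and contributing 0 is dominant otherwise.
Kira, Cora, Ravi and Ivo are above the threshold, contributing 18 each; the remaining 6 contribute 0. Total contributed: 72.
Dana keeps 18 and receives 8.2 × 72 × 5/62 = 47.61 from the shared codebase effort, for a payoff of 65.61.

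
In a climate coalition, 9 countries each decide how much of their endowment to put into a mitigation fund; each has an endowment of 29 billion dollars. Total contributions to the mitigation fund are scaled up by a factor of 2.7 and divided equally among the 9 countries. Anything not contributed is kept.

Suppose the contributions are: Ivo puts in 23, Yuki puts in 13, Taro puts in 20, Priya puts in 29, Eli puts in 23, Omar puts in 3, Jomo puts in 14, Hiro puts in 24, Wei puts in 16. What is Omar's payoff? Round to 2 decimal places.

75.50 billion dollars

Total contributed: 23 + 13 + 20 + 29 + 23 + 3 + 14 + 24 + 16 = 165.
Each receives 2.7 × 165 / 9 = 49.50 from the mitigation fund.
Omar keeps 29 − 3 = 26, so Omar's payoff is 26 + 49.50 = 75.50.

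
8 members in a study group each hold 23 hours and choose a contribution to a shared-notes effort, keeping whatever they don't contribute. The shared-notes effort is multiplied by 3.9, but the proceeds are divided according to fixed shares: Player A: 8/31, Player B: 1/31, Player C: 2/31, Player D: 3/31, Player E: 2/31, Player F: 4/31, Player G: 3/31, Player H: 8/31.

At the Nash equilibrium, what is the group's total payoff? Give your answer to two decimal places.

For player j, contributing a unit is worthwhile iff 3.9 × (j's share) ≥ 1, i.e. iff j's share is at least 0.2564.
Player A and Player H are above the threshold, contributing 23 each; the remaining 6 contribute 0. Total contributed: 46.
The shared-notes effort pays out 3.9 × 46 = 179.40 in total (split across the unequal shares, but the aggregate is all that matters for the group sum).
The 6 free-riders keep 23 each, adding 138. Group total = 138 + 179.40 = 317.40.

317.40 hours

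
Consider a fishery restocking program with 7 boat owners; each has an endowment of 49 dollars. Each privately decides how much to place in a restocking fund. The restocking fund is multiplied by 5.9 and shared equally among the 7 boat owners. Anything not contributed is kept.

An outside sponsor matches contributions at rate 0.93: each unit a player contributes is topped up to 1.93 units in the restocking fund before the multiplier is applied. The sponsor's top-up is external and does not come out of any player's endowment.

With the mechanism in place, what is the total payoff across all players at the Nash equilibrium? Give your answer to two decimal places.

The effective private return per unit is now 5.9 × 1.93 / 7 = 1.6267 > 1, so every player's dominant strategy flips to full contribution.
At the Nash equilibrium everyone contributes 49. Group total payoff = 5.9 × 1.93 × 343 = 3905.74.

3905.74 dollars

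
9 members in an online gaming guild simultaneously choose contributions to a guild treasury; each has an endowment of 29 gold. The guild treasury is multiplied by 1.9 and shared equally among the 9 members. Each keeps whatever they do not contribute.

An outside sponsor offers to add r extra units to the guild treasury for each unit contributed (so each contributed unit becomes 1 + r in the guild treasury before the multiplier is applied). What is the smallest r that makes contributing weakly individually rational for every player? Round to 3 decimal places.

3.737

With matching at rate r, one contributed unit becomes (1 + r) in the guild treasury and returns 1.9 × (1 + r) / 9 to the contributor.
Setting this equal to 1: 1 + r = 9/1.9 = 4.7368.
So the minimum matching rate is r = 4.7368 − 1 = 3.737.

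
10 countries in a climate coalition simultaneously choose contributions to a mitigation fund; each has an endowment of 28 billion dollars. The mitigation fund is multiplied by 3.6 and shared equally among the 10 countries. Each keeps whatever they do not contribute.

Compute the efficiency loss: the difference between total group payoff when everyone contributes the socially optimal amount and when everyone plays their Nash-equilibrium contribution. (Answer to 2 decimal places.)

728.00 billion dollars

Each contributed unit returns 3.6/10 = 0.3600 to its contributor — below 1 — so contributing 0 is dominant for every player. At the Nash equilibrium everyone keeps their 28, and the group total is 10 × 28 = 280.
Each contributed unit returns 3.600 to the group as a whole (0.3600 to each of 10 players), which exceeds 1, so the social optimum is full contribution: group total = 3.600 × 280 = 1008.00.
Efficiency loss = 1008.00 − 280 = 728.00.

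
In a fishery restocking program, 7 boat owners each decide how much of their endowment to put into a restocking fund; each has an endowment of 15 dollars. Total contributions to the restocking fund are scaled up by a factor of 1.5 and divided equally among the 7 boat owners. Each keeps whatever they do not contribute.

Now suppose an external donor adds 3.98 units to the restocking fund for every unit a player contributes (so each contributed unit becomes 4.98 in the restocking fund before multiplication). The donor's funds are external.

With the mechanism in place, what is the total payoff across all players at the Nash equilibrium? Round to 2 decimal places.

With the mechanism, a contributed unit returns 1.5 × 4.98 / 7 = 1.0671 per unit of net cost to the contributor — now above 1 — so contributing fully is weakly dominant for every player.
So the Nash equilibrium is full contribution by all 7; the group earns 1.5 × 4.98 × 105 = 784.35.

784.35 dollars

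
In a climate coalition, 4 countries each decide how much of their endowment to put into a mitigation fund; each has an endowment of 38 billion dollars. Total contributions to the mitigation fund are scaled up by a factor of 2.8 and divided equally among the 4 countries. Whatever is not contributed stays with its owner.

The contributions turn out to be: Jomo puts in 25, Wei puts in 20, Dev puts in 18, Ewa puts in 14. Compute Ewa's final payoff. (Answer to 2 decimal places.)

77.90 billion dollars

Total contributed: 25 + 20 + 18 + 14 = 77.
Each receives 2.8 × 77 / 4 = 53.90 from the mitigation fund.
Ewa keeps 38 − 14 = 24, so Ewa's payoff is 24 + 53.90 = 77.90.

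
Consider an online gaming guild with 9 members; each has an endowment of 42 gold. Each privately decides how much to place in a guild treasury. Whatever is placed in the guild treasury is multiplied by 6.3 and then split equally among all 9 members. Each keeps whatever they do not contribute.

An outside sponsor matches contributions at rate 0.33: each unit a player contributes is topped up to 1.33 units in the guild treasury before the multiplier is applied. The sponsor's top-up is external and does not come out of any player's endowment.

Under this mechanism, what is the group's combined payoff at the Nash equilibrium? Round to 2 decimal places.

Even with the mechanism, each unit contributed returns only 6.3 × 1.33 / 9 = 0.9310 per unit of net cost, so contributing nothing is still dominant.
Everyone keeps their endowment and the group total is 9 × 42 = 378.

378.00 gold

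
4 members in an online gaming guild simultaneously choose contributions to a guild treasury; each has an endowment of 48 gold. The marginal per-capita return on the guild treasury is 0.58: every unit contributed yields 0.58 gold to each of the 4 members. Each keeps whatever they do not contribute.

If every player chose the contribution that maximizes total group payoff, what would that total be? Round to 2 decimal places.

445.44 gold

Each contributed unit returns 2.320 to the group as a whole (0.58 to each of 4 players), which exceeds 1, so the social optimum is full contribution: group total = 2.320 × 192 = 445.44.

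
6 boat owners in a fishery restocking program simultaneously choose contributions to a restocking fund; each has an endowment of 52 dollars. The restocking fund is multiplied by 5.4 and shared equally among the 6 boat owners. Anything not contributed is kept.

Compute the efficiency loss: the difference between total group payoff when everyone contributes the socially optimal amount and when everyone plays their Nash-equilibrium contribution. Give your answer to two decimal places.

1372.80 dollars

Each contributed unit returns 5.4/6 = 0.9000 to its contributor — below 1 — so contributing 0 is dominant for every player. At the Nash equilibrium everyone keeps their 52, and the group total is 6 × 52 = 312.
Each contributed unit returns 5.400 to the group as a whole (0.9000 to each of 6 players), which exceeds 1, so the social optimum is full contribution: group total = 5.400 × 312 = 1684.80.
Efficiency loss = 1684.80 − 312 = 1372.80.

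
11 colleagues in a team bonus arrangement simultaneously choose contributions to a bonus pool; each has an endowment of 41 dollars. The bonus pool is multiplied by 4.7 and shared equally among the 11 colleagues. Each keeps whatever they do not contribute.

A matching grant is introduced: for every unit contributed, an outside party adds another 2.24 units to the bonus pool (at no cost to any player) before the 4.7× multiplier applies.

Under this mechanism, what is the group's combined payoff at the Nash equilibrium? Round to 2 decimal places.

Under the mechanism each unit contributed yields 4.7 × 3.24 / 11 = 1.3844 back to its contributor per unit of net cost, which exceeds 1, making full contribution the dominant choice for everyone.
At the Nash equilibrium everyone contributes 41. Group total payoff = 4.7 × 3.24 × 451 = 6867.83.

6867.83 dollars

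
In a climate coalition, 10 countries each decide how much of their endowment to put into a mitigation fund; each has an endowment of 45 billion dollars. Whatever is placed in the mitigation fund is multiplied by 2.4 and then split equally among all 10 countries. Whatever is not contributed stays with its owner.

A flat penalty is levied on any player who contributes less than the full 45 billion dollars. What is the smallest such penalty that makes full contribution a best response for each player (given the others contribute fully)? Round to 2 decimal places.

Given the others contribute fully, the best deviation is to contribute 0 (any partial contribution still incurs the fine and gives up units whose private return 0.2400 is below 1).
Deviating from 45 to 0 saves 45 billion dollars but forfeits the deviator's share of the drop in the mitigation fund: 2.4/10 × 45 = 10.80.
So the deviation gain is 45 − 10.80 = 34.20, and the fine must be at least 34.20 billion dollars to wipe it out.

34.20 billion dollars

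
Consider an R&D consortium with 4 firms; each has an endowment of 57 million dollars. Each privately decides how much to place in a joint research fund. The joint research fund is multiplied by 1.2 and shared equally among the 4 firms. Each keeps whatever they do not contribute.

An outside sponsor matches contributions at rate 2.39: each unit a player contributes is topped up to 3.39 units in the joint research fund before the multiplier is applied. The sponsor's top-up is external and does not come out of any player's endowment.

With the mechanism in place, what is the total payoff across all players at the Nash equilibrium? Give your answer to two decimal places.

927.50 million dollars

With the mechanism, a contributed unit returns 1.2 × 3.39 / 4 = 1.0170 per unit of net cost to the contributor — now above 1 — so contributing fully is weakly dominant for every player.
At the Nash equilibrium everyone contributes 57. Group total payoff = 1.2 × 3.39 × 228 = 927.50.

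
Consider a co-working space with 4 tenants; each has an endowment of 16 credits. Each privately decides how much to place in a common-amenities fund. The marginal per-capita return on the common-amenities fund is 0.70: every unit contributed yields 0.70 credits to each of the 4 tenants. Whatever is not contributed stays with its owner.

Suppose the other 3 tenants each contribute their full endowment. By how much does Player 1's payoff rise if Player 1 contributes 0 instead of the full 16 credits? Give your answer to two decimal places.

4.80 credits

Switching from a contribution of 16 to 0 lets Player 1 keep an extra 16 credits, but lowers the common-amenities fund by 16, which costs Player 1 their own share of that drop: 0.70 × 16 = 11.20.
Net gain = 16 − 11.20 = 4.80. The private return per contributed unit (0.70) is below 1, so free-riding is indeed the best response regardless of what the others do.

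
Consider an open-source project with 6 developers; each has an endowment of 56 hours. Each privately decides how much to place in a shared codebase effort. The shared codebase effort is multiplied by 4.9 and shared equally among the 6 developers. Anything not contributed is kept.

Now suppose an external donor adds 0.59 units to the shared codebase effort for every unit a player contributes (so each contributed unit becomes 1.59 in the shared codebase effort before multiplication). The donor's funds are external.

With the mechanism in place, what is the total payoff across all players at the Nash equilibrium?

2617.78 hours

The effective private return per unit is now 4.9 × 1.59 / 6 = 1.2985 > 1, so every player's dominant strategy flips to full contribution.
At the Nash equilibrium everyone contributes 56. Group total payoff = 4.9 × 1.59 × 336 = 2617.78.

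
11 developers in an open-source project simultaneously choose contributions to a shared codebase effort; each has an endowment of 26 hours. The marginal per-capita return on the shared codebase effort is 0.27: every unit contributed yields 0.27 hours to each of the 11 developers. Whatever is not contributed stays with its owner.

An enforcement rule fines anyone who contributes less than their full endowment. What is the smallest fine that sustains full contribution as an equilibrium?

18.98 hours

Given the others contribute fully, the best deviation is to contribute 0 (any partial contribution still incurs the fine and gives up units whose private return 0.27 is below 1).
Deviating from 26 to 0 saves 26 hours but forfeits the deviator's share of the drop in the shared codebase effort: 0.27 × 26 = 7.02.
So the deviation gain is 26 − 7.02 = 18.98, and the fine must be at least 18.98 hours to wipe it out.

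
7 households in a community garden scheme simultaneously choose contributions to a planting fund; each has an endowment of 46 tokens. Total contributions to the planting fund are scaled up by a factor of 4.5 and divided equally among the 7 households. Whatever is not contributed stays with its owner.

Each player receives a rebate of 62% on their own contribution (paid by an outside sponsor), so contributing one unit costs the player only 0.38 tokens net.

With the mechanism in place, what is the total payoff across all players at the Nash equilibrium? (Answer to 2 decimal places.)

With the mechanism, a contributed unit returns (4.5/7) / 0.38 = 1.6917 per unit of net cost to the contributor — now above 1 — so contributing fully is weakly dominant for every player.
So the Nash equilibrium is full contribution by all 7; the group earns 7 × (46 × 0.62 + 4.5 × 46) = 1648.64.

1648.64 tokens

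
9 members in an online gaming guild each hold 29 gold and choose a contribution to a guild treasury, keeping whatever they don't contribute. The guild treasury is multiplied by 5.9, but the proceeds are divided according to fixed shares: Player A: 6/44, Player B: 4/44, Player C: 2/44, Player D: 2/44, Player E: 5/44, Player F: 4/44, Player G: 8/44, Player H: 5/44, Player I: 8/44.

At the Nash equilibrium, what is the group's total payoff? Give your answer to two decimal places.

545.20 gold

A player with share s gets back 5.9·s per unit contributed, so full contribution is dominant for anyone with s > 1/5.9 = 0.1695 and zero contribution is dominant for anyone below.
Player G and Player I are above the threshold, contributing 29 each; the remaining 7 contribute 0. Total contributed: 58.
The guild treasury pays out 5.9 × 58 = 342.20 in total (split across the unequal shares, but the aggregate is all that matters for the group sum).
The 7 free-riders keep 29 each, adding 203. Group total = 203 + 342.20 = 545.20.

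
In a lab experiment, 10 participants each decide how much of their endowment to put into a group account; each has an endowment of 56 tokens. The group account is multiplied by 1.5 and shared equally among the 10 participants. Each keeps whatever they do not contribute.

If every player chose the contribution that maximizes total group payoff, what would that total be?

Each contributed unit returns 1.500 to the group as a whole (0.1500 to each of 10 players), which exceeds 1, so the social optimum is full contribution: group total = 1.500 × 560 = 840.00.

840.00 tokens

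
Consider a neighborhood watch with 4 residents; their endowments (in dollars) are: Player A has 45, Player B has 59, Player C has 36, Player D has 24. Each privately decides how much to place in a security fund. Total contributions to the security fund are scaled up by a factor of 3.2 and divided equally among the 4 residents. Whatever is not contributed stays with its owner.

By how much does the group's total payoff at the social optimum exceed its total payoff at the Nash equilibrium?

360.80 dollars

The private return per contributed unit is 3.2/4 = 0.8000 < 1 for every player regardless of endowment, so the Nash equilibrium is zero contribution and the group total is Σ E_j = 45 + 59 + 36 + 24 = 164.
Each contributed unit returns 3.200 to the group, so the social optimum is full contribution by everyone: group total = 3.200 × 164 = 524.80.
Efficiency loss = (3.200 − 1) × 164 = 360.80.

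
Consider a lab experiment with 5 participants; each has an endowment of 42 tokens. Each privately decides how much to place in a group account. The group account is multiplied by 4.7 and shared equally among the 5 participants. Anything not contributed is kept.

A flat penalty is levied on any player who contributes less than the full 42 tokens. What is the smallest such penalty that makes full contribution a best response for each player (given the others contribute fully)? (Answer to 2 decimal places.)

2.52 tokens

Given the others contribute fully, the best deviation is to contribute 0 (any partial contribution still incurs the fine and gives up units whose private return 0.9400 is below 1).
Deviating from 42 to 0 saves 42 tokens but forfeits the deviator's share of the drop in the group account: 4.7/5 × 42 = 39.48.
So the deviation gain is 42 − 39.48 = 2.52, and the fine must be at least 2.52 tokens to wipe it out.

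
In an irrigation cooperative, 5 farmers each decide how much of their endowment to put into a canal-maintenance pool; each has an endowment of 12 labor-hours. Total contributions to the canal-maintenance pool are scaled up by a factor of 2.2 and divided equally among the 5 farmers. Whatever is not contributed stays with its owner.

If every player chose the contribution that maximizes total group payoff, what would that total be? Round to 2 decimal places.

Each contributed unit returns 2.200 to the group as a whole (0.4400 to each of 5 players), which exceeds 1, so the social optimum is full contribution: group total = 2.200 × 60 = 132.00.

132.00 labor-hours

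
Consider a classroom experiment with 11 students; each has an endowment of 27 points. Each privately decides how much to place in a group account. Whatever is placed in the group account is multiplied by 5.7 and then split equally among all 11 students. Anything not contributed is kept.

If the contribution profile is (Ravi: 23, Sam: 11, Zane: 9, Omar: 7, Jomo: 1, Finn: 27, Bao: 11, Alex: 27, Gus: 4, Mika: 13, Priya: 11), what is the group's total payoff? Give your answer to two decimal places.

973.80 points

Total contributed: 23 + 11 + 9 + 7 + 1 + 27 + 11 + 27 + 4 + 13 + 11 = 144; total kept: 11 × 27 − 144 = 153.
The group account pays out 5.7 × 144 = 820.80 in aggregate.
Group total = 153 + 820.80 = 973.80.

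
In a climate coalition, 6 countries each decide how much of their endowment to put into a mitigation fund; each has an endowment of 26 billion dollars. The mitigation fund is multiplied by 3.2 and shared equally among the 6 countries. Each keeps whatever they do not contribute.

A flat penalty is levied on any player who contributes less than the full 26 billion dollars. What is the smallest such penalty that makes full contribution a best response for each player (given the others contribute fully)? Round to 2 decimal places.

Given the others contribute fully, the best deviation is to contribute 0 (any partial contribution still incurs the fine and gives up units whose private return 0.5333 is below 1).
Deviating from 26 to 0 saves 26 billion dollars but forfeits the deviator's share of the drop in the mitigation fund: 3.2/6 × 26 = 13.87.
So the deviation gain is 26 − 13.87 = 12.13, and the fine must be at least 12.13 billion dollars to wipe it out.

12.13 billion dollars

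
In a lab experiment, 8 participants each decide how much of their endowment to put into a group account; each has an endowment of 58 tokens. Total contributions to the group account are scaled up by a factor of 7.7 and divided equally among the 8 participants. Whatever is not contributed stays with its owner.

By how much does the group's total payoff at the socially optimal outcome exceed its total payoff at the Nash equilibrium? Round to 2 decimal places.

Each contributed unit returns 7.7/8 = 0.9625 to its contributor — below 1 — so contributing 0 is dominant for every player. At the Nash equilibrium everyone keeps their 58, and the group total is 8 × 58 = 464.
Each contributed unit returns 7.700 to the group as a whole (0.9625 to each of 8 players), which exceeds 1, so the social optimum is full contribution: group total = 7.700 × 464 = 3572.80.
Efficiency loss = 3572.80 − 464 = 3108.80.

3108.80 tokens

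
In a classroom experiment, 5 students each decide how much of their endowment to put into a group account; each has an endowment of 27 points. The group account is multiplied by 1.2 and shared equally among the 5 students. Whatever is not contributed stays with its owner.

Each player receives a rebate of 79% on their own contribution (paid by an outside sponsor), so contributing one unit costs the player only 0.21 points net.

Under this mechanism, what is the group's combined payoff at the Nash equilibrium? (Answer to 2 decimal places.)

268.65 points

With the mechanism, a contributed unit returns (1.2/5) / 0.21 = 1.1429 per unit of net cost to the contributor — now above 1 — so contributing fully is weakly dominant for every player.
So the Nash equilibrium is full contribution by all 5; the group earns 5 × (27 × 0.79 + 1.2 × 27) = 268.65.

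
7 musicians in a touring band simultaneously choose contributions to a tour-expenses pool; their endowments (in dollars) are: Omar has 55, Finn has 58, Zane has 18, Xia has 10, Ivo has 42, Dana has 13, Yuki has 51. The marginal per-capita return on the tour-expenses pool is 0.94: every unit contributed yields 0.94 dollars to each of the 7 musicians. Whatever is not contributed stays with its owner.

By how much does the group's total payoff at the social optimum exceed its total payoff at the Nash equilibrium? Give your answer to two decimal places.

1378.26 dollars

The private return per contributed unit is 0.94 < 1 for everyone, so the Nash equilibrium is zero contribution and the group total is Σ E_j = 55 + 58 + 18 + 10 + 42 + 13 + 51 = 247.
Each contributed unit returns 6.580 to the group, so the social optimum is full contribution by everyone: group total = 6.580 × 247 = 1625.26.
Efficiency loss = (6.580 − 1) × 247 = 1378.26.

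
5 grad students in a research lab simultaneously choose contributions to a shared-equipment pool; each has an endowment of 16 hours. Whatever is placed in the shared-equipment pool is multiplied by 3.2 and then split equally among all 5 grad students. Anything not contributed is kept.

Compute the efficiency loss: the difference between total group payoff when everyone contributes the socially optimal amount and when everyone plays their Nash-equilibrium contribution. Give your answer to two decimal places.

Each contributed unit returns 3.2/5 = 0.6400 to its contributor — below 1 — so contributing 0 is dominant for every player. At the Nash equilibrium everyone keeps their 16, and the group total is 5 × 16 = 80.
Each contributed unit returns 3.200 to the group as a whole (0.6400 to each of 5 players), which exceeds 1, so the social optimum is full contribution: group total = 3.200 × 80 = 256.00.
Efficiency loss = 256.00 − 80 = 176.00.

176.00 hours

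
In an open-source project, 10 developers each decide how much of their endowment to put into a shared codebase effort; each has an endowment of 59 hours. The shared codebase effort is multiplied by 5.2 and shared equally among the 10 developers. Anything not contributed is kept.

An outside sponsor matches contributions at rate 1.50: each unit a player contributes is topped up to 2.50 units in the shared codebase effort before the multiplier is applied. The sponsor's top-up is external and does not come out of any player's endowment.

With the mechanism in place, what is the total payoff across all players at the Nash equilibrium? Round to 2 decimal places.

7670.00 hours

Under the mechanism each unit contributed yields 5.2 × 2.50 / 10 = 1.3000 back to its contributor per unit of net cost, which exceeds 1, making full contribution the dominant choice for everyone.
So the Nash equilibrium is full contribution by all 10; the group earns 5.2 × 2.50 × 590 = 7670.00.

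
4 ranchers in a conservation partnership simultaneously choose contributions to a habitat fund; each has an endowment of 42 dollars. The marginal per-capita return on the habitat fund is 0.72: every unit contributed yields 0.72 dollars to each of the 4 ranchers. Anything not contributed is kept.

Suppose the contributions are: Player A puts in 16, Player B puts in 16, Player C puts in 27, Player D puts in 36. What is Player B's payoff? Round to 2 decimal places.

94.40 dollars

Total contributed: 16 + 16 + 27 + 36 = 95.
Each receives 0.72 × 95 = 68.40 from the habitat fund.
Player B keeps 42 − 16 = 26, so Player B's payoff is 26 + 68.40 = 94.40.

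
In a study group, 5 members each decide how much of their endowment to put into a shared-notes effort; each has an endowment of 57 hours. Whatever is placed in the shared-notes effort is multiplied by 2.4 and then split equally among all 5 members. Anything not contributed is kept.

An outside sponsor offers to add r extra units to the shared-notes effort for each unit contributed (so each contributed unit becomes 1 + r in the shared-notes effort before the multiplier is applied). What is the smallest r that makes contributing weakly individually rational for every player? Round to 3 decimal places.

1.083

With matching at rate r, one contributed unit becomes (1 + r) in the shared-notes effort and returns 2.4 × (1 + r) / 5 to the contributor.
Setting this equal to 1: 1 + r = 5/2.4 = 2.0833.
So the minimum matching rate is r = 2.0833 − 1 = 1.083.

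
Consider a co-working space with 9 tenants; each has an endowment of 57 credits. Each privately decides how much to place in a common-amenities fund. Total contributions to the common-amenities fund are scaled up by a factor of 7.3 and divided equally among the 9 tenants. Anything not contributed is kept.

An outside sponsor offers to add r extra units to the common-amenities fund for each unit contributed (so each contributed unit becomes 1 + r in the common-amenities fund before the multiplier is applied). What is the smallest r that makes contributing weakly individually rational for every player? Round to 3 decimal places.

0.233

With matching at rate r, one contributed unit becomes (1 + r) in the common-amenities fund and returns 7.3 × (1 + r) / 9 to the contributor.
Setting this equal to 1: 1 + r = 9/7.3 = 1.2329.
So the minimum matching rate is r = 1.2329 − 1 = 0.233.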